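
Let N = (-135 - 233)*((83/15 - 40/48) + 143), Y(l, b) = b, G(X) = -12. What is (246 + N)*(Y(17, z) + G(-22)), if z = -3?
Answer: 811614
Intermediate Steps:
N = -271768/5 (N = -368*((83*(1/15) - 40*1/48) + 143) = -368*((83/15 - ⅚) + 143) = -368*(47/10 + 143) = -368*1477/10 = -271768/5 ≈ -54354.)
(246 + N)*(Y(17, z) + G(-22)) = (246 - 271768/5)*(-3 - 12) = -270538/5*(-15) = 811614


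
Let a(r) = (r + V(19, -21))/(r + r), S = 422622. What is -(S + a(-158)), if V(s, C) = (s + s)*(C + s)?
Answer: -66774393/158 ≈ -4.2262e+5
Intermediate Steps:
V(s, C) = 2*s*(C + s) (V(s, C) = (2*s)*(C + s) = 2*s*(C + s))
a(r) = (-76 + r)/(2*r) (a(r) = (r + 2*19*(-21 + 19))/(r + r) = (r + 2*19*(-2))/((2*r)) = (r - 76)*(1/(2*r)) = (-76 + r)*(1/(2*r)) = (-76 + r)/(2*r))
-(S + a(-158)) = -(422622 + (½)*(-76 - 158)/(-158)) = -(422622 + (½)*(-1/158)*(-234)) = -(422622 + 117/158) = -1*66774393/158 = -66774393/158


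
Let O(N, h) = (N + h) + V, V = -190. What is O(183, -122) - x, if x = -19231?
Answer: 19102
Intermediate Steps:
O(N, h) = -190 + N + h (O(N, h) = (N + h) - 190 = -190 + N + h)
O(183, -122) - x = (-190 + 183 - 122) - 1*(-19231) = -129 + 19231 = 19102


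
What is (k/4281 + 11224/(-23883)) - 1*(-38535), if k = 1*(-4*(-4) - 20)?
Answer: 1313296866443/34081041 ≈ 38535.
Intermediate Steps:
k = -4 (k = 1*(16 - 20) = 1*(-4) = -4)
(k/4281 + 11224/(-23883)) - 1*(-38535) = (-4/4281 + 11224/(-23883)) - 1*(-38535) = (-4*1/4281 + 11224*(-1/23883)) + 38535 = (-4/4281 - 11224/23883) + 38535 = -16048492/34081041 + 38535 = 1313296866443/34081041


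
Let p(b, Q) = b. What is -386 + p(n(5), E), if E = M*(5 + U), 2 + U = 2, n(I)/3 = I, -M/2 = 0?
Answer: -371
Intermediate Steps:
M = 0 (M = -2*0 = 0)
n(I) = 3*I
U = 0 (U = -2 + 2 = 0)
E = 0 (E = 0*(5 + 0) = 0*5 = 0)
-386 + p(n(5), E) = -386 + 3*5 = -386 + 15 = -371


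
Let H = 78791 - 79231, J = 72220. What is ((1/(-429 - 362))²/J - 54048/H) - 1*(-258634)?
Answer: 25723198233729575/99410700004 ≈ 2.5876e+5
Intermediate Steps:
H = -440
((1/(-429 - 362))²/J - 54048/H) - 1*(-258634) = ((1/(-429 - 362))²/72220 - 54048/(-440)) - 1*(-258634) = ((1/(-791))²*(1/72220) - 54048*(-1/440)) + 258634 = ((-1/791)²*(1/72220) + 6756/55) + 258634 = ((1/625681)*(1/72220) + 6756/55) + 258634 = (1/45186681820 + 6756/55) + 258634 = 12211248895039/99410700004 + 258634 = 25723198233729575/99410700004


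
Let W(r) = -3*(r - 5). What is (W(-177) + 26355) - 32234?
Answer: -5333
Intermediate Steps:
W(r) = 15 - 3*r (W(r) = -3*(-5 + r) = 15 - 3*r)
(W(-177) + 26355) - 32234 = ((15 - 3*(-177)) + 26355) - 32234 = ((15 + 531) + 26355) - 32234 = (546 + 26355) - 32234 = 26901 - 32234 = -5333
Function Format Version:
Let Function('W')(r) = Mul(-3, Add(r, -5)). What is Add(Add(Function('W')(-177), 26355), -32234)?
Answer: -5333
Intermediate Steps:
Function('W')(r) = Add(15, Mul(-3, r)) (Function('W')(r) = Mul(-3, Add(-5, r)) = Add(15, Mul(-3, r)))
Add(Add(Function('W')(-177), 26355), -32234) = Add(Add(Add(15, Mul(-3, -177)), 26355), -32234) = Add(Add(Add(15, 531), 26355), -32234) = Add(Add(546, 26355), -32234) = Add(26901, -32234) = -5333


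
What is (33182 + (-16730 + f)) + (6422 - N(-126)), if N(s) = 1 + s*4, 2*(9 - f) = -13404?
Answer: 30088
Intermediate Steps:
f = 6711 (f = 9 - ½*(-13404) = 9 + 6702 = 6711)
N(s) = 1 + 4*s
(33182 + (-16730 + f)) + (6422 - N(-126)) = (33182 + (-16730 + 6711)) + (6422 - (1 + 4*(-126))) = (33182 - 10019) + (6422 - (1 - 504)) = 23163 + (6422 - 1*(-503)) = 23163 + (6422 + 503) = 23163 + 6925 = 30088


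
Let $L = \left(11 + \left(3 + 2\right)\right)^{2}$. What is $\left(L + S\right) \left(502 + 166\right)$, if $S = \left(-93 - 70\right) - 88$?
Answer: $3340$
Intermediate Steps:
$S = -251$ ($S = -163 - 88 = -251$)
$L = 256$ ($L = \left(11 + 5\right)^{2} = 16^{2} = 256$)
$\left(L + S\right) \left(502 + 166\right) = \left(256 - 251\right) \left(502 + 166\right) = 5 \cdot 668 = 3340$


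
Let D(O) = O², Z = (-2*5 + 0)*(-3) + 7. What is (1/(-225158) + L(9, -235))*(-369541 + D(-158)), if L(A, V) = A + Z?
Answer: -3568875991059/225158 ≈ -1.5851e+7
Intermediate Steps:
Z = 37 (Z = (-10 + 0)*(-3) + 7 = -10*(-3) + 7 = 30 + 7 = 37)
L(A, V) = 37 + A (L(A, V) = A + 37 = 37 + A)
(1/(-225158) + L(9, -235))*(-369541 + D(-158)) = (1/(-225158) + (37 + 9))*(-369541 + (-158)²) = (-1/225158 + 46)*(-369541 + 24964) = (10357267/225158)*(-344577) = -3568875991059/225158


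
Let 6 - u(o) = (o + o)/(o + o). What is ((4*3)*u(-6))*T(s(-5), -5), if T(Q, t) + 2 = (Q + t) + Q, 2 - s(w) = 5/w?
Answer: -60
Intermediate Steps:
s(w) = 2 - 5/w
T(Q, t) = -2 + t + 2*Q (T(Q, t) = -2 + ((Q + t) + Q) = -2 + (t + 2*Q) = -2 + t + 2*Q)
u(o) = 5 (u(o) = 6 - (o + o)/(o + o) = 6 - 2*o/(2*o) = 6 - 2*o*1/(2*o) = 6 - 1*1 = 6 - 1 = 5)
((4*3)*u(-6))*T(s(-5), -5) = ((4*3)*5)*(-2 - 5 + 2*(2 - 5/(-5))) = (12*5)*(-2 - 5 + 2*(2 - 5*(-1/5))) = 60*(-2 - 5 + 2*(2 + 1)) = 60*(-2 - 5 + 2*3) = 60*(-2 - 5 + 6) = 60*(-1) = -60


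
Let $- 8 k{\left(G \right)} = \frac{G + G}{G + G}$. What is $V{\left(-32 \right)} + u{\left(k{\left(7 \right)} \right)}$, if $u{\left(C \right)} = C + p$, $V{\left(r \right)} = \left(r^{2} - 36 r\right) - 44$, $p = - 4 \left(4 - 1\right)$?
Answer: $\frac{16959}{8} \approx 2119.9$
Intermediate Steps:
$k{\left(G \right)} = - \frac{1}{8}$ ($k{\left(G \right)} = - \frac{\left(G + G\right) \frac{1}{G + G}}{8} = - \frac{2 G \frac{1}{2 G}}{8} = \left(- \frac{1}{8}\right) 1 = - \frac{1}{8}$)
$p = -12$ ($p = - 4 \left(4 - 1\right) = \left(-4\right) 3 = -12$)
$V{\left(r \right)} = -44 + r^{2} - 36 r$
$u{\left(C \right)} = -12 + C$ ($u{\left(C \right)} = C - 12 = -12 + C$)
$V{\left(-32 \right)} + u{\left(k{\left(7 \right)} \right)} = \left(-44 + \left(-32\right)^{2} - -1152\right) - \frac{97}{8} = \left(-44 + 1024 + 1152\right) - \frac{97}{8} = 2132 - \frac{97}{8} = \frac{16959}{8}$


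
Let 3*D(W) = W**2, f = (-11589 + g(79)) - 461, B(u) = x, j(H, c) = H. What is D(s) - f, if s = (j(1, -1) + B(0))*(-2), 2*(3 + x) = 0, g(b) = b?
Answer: 35929/3 ≈ 11976.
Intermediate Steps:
x = -3 (x = -3 + (1/2)*0 = -3 + 0 = -3)
B(u) = -3
s = 4 (s = (1 - 3)*(-2) = -2*(-2) = 4)
f = -11971 (f = (-11589 + 79) - 461 = -11510 - 461 = -11971)
D(W) = W**2/3
D(s) - f = (1/3)*4**2 - 1*(-11971) = (1/3)*16 + 11971 = 16/3 + 11971 = 35929/3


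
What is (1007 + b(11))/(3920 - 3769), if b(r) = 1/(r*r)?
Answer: 121848/18271 ≈ 6.6689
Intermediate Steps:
b(r) = r⁻²
(1007 + b(11))/(3920 - 3769) = (1007 + 11⁻²)/(3920 - 3769) = (1007 + 1/121)/151 = (121848/121)*(1/151) = 121848/18271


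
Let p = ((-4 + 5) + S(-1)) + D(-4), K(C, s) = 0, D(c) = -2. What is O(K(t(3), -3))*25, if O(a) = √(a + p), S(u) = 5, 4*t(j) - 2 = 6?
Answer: 50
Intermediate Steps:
t(j) = 2 (t(j) = ½ + (¼)*6 = ½ + 3/2 = 2)
p = 4 (p = ((-4 + 5) + 5) - 2 = (1 + 5) - 2 = 6 - 2 = 4)
O(a) = √(4 + a) (O(a) = √(a + 4) = √(4 + a))
O(K(t(3), -3))*25 = √(4 + 0)*25 = √4*25 = 2*25 = 50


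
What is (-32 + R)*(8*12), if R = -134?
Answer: -15936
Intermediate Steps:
(-32 + R)*(8*12) = (-32 - 134)*(8*12) = -166*96 = -15936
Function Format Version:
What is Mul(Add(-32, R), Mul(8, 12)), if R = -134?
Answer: -15936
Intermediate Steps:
Mul(Add(-32, R), Mul(8, 12)) = Mul(Add(-32, -134), Mul(8, 12)) = Mul(-166, 96) = -15936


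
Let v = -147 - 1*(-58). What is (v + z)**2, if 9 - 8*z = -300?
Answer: 162409/64 ≈ 2537.6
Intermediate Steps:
z = 309/8 (z = 9/8 - 1/8*(-300) = 9/8 + 75/2 = 309/8 ≈ 38.625)
v = -89 (v = -147 + 58 = -89)
(v + z)**2 = (-89 + 309/8)**2 = (-403/8)**2 = 162409/64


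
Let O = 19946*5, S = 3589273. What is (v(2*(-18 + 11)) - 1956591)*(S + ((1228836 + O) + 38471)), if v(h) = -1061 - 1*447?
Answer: -9704945654690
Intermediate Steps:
v(h) = -1508 (v(h) = -1061 - 447 = -1508)
O = 99730
(v(2*(-18 + 11)) - 1956591)*(S + ((1228836 + O) + 38471)) = (-1508 - 1956591)*(3589273 + ((1228836 + 99730) + 38471)) = -1958099*(3589273 + (1328566 + 38471)) = -1958099*(3589273 + 1367037) = -1958099*4956310 = -9704945654690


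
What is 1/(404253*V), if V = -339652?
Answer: -1/137305339956 ≈ -7.2830e-12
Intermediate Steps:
1/(404253*V) = 1/(404253*(-339652)) = (1/404253)*(-1/339652) = -1/137305339956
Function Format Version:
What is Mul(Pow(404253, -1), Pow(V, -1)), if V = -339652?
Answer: Rational(-1, 137305339956) ≈ -7.2830e-12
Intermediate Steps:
Mul(Pow(404253, -1), Pow(V, -1)) = Mul(Pow(404253, -1), Pow(-339652, -1)) = Mul(Rational(1, 404253), Rational(-1, 339652)) = Rational(-1, 137305339956)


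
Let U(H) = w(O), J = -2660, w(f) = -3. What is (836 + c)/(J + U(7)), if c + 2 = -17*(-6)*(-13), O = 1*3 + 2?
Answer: 492/2663 ≈ 0.18475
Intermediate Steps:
O = 5 (O = 3 + 2 = 5)
U(H) = -3
c = -1328 (c = -2 - 17*(-6)*(-13) = -2 + 102*(-13) = -2 - 1326 = -1328)
(836 + c)/(J + U(7)) = (836 - 1328)/(-2660 - 3) = -492/(-2663) = -492*(-1/2663) = 492/2663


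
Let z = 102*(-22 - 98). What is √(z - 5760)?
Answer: 60*I*√5 ≈ 134.16*I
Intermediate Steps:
z = -12240 (z = 102*(-120) = -12240)
√(z - 5760) = √(-12240 - 5760) = √(-18000) = 60*I*√5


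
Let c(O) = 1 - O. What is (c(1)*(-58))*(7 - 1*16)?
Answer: 0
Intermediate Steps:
(c(1)*(-58))*(7 - 1*16) = ((1 - 1*1)*(-58))*(7 - 1*16) = ((1 - 1)*(-58))*(7 - 16) = (0*(-58))*(-9) = 0*(-9) = 0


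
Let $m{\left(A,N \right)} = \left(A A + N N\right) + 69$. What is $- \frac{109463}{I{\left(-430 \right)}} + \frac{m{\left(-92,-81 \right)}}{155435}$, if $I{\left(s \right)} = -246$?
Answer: $\frac{17018094529}{38237010} \approx 445.07$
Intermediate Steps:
$m{\left(A,N \right)} = 69 + A^{2} + N^{2}$ ($m{\left(A,N \right)} = \left(A^{2} + N^{2}\right) + 69 = 69 + A^{2} + N^{2}$)
$- \frac{109463}{I{\left(-430 \right)}} + \frac{m{\left(-92,-81 \right)}}{155435} = - \frac{109463}{-246} + \frac{69 + \left(-92\right)^{2} + \left(-81\right)^{2}}{155435} = \left(-109463\right) \left(- \frac{1}{246}\right) + \left(69 + 8464 + 6561\right) \frac{1}{155435} = \frac{109463}{246} + 15094 \cdot \frac{1}{155435} = \frac{109463}{246} + \frac{15094}{155435} = \frac{17018094529}{38237010}$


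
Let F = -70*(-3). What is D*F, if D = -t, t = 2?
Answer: -420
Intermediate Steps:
F = 210
D = -2 (D = -1*2 = -2)
D*F = -2*210 = -420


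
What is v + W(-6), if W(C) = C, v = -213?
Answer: -219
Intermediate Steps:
v + W(-6) = -213 - 6 = -219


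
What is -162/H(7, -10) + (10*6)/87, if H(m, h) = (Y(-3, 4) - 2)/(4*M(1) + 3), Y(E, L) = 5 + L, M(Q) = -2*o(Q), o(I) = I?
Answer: 23630/203 ≈ 116.40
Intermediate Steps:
M(Q) = -2*Q
H(m, h) = -7/5 (H(m, h) = ((5 + 4) - 2)/(4*(-2*1) + 3) = (9 - 2)/(4*(-2) + 3) = 7/(-8 + 3) = 7/(-5) = 7*(-⅕) = -7/5)
-162/H(7, -10) + (10*6)/87 = -162/(-7/5) + (10*6)/87 = -162*(-5/7) + 60*(1/87) = 810/7 + 20/29 = 23630/203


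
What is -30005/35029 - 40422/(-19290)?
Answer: 139524298/112618235 ≈ 1.2389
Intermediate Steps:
-30005/35029 - 40422/(-19290) = -30005*1/35029 - 40422*(-1/19290) = -30005/35029 + 6737/3215 = 139524298/112618235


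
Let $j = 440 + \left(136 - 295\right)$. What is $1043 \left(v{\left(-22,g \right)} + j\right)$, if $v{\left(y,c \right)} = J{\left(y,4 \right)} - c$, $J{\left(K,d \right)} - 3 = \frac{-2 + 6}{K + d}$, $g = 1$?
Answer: $\frac{2654435}{9} \approx 2.9494 \cdot 10^{5}$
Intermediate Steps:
$J{\left(K,d \right)} = 3 + \frac{4}{K + d}$ ($J{\left(K,d \right)} = 3 + \frac{-2 + 6}{K + d} = 3 + \frac{4}{K + d}$)
$v{\left(y,c \right)} = - c + \frac{16 + 3 y}{4 + y}$ ($v{\left(y,c \right)} = \frac{4 + 3 y + 3 \cdot 4}{y + 4} - c = \frac{4 + 3 y + 12}{4 + y} - c = \frac{16 + 3 y}{4 + y} - c = - c + \frac{16 + 3 y}{4 + y}$)
$j = 281$ ($j = 440 + \left(136 - 295\right) = 440 - 159 = 281$)
$1043 \left(v{\left(-22,g \right)} + j\right) = 1043 \left(\frac{16 + 3 \left(-22\right) - 1 \left(4 - 22\right)}{4 - 22} + 281\right) = 1043 \left(\frac{16 - 66 - 1 \left(-18\right)}{-18} + 281\right) = 1043 \left(- \frac{16 - 66 + 18}{18} + 281\right) = 1043 \left(\left(- \frac{1}{18}\right) \left(-32\right) + 281\right) = 1043 \left(\frac{16}{9} + 281\right) = 1043 \cdot \frac{2545}{9} = \frac{2654435}{9}$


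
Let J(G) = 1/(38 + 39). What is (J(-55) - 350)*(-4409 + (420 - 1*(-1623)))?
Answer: 9108762/11 ≈ 8.2807e+5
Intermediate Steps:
J(G) = 1/77
(J(-55) - 350)*(-4409 + (420 - 1*(-1623))) = (1/77 - 350)*(-4409 + (420 - 1*(-1623))) = -26949*(-4409 + (420 + 1623))/77 = -26949*(-4409 + 2043)/77 = -26949/77*(-2366) = 9108762/11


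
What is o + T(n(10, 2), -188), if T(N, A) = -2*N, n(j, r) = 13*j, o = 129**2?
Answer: 16381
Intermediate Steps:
o = 16641
o + T(n(10, 2), -188) = 16641 - 26*10 = 16641 - 2*130 = 16641 - 260 = 16381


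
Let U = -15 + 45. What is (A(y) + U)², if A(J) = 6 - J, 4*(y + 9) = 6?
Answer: 7569/4 ≈ 1892.3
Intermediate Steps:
y = -15/2 (y = -9 + (¼)*6 = -9 + 3/2 = -15/2 ≈ -7.5000)
U = 30
(A(y) + U)² = ((6 - 1*(-15/2)) + 30)² = ((6 + 15/2) + 30)² = (27/2 + 30)² = (87/2)² = 7569/4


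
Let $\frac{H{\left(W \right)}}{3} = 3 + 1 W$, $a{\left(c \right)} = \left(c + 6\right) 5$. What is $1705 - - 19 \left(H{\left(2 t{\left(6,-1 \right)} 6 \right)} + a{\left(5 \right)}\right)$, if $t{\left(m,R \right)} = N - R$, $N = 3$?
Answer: $5657$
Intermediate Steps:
$t{\left(m,R \right)} = 3 - R$
$a{\left(c \right)} = 30 + 5 c$ ($a{\left(c \right)} = \left(6 + c\right) 5 = 30 + 5 c$)
$H{\left(W \right)} = 9 + 3 W$ ($H{\left(W \right)} = 3 \left(3 + 1 W\right) = 3 \left(3 + W\right) = 9 + 3 W$)
$1705 - - 19 \left(H{\left(2 t{\left(6,-1 \right)} 6 \right)} + a{\left(5 \right)}\right) = 1705 - - 19 \left(\left(9 + 3 \cdot 2 \left(3 - -1\right) 6\right) + \left(30 + 5 \cdot 5\right)\right) = 1705 - - 19 \left(\left(9 + 3 \cdot 2 \left(3 + 1\right) 6\right) + \left(30 + 25\right)\right) = 1705 - - 19 \left(\left(9 + 3 \cdot 2 \cdot 4 \cdot 6\right) + 55\right) = 1705 - - 19 \left(\left(9 + 3 \cdot 8 \cdot 6\right) + 55\right) = 1705 - - 19 \left(\left(9 + 3 \cdot 48\right) + 55\right) = 1705 - - 19 \left(\left(9 + 144\right) + 55\right) = 1705 - - 19 \left(153 + 55\right) = 1705 - \left(-19\right) 208 = 1705 - -3952 = 1705 + 3952 = 5657$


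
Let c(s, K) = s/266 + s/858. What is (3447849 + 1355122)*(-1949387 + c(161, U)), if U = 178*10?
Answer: -76316553022159754/8151 ≈ -9.3628e+12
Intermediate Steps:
U = 1780
c(s, K) = 281*s/57057 (c(s, K) = s*(1/266) + s*(1/858) = s/266 + s/858 = 281*s/57057)
(3447849 + 1355122)*(-1949387 + c(161, U)) = (3447849 + 1355122)*(-1949387 + (281/57057)*161) = 4802971*(-1949387 + 6463/8151) = 4802971*(-15889446974/8151) = -76316553022159754/8151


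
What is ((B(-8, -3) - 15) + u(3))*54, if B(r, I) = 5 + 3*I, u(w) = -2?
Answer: -1134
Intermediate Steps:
((B(-8, -3) - 15) + u(3))*54 = (((5 + 3*(-3)) - 15) - 2)*54 = (((5 - 9) - 15) - 2)*54 = ((-4 - 15) - 2)*54 = (-19 - 2)*54 = -21*54 = -1134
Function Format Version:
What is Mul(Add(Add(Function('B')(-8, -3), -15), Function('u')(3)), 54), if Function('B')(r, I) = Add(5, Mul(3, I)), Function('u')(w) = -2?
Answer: -1134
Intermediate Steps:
Mul(Add(Add(Function('B')(-8, -3), -15), Function('u')(3)), 54) = Mul(Add(Add(Add(5, Mul(3, -3)), -15), -2), 54) = Mul(Add(Add(Add(5, -9), -15), -2), 54) = Mul(Add(Add(-4, -15), -2), 54) = Mul(Add(-19, -2), 54) = Mul(-21, 54) = -1134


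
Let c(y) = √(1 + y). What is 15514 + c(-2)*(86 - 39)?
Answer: 15514 + 47*I ≈ 15514.0 + 47.0*I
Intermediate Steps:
15514 + c(-2)*(86 - 39) = 15514 + √(1 - 2)*(86 - 39) = 15514 + √(-1)*47 = 15514 + I*47 = 15514 + 47*I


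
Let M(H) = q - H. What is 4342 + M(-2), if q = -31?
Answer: 4313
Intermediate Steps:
M(H) = -31 - H
4342 + M(-2) = 4342 + (-31 - 1*(-2)) = 4342 + (-31 + 2) = 4342 - 29 = 4313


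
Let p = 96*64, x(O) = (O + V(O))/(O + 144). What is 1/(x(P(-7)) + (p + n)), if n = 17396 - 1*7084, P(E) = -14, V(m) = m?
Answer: 65/1069626 ≈ 6.0769e-5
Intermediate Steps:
x(O) = 2*O/(144 + O) (x(O) = (O + O)/(O + 144) = (2*O)/(144 + O) = 2*O/(144 + O))
p = 6144
n = 10312 (n = 17396 - 7084 = 10312)
1/(x(P(-7)) + (p + n)) = 1/(2*(-14)/(144 - 14) + (6144 + 10312)) = 1/(2*(-14)/130 + 16456) = 1/(2*(-14)*(1/130) + 16456) = 1/(-14/65 + 16456) = 1/(1069626/65) = 65/1069626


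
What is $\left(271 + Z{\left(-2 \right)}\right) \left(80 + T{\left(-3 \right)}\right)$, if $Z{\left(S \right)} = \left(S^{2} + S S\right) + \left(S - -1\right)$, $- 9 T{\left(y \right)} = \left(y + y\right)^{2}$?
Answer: $21128$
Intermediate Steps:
$T{\left(y \right)} = - \frac{4 y^{2}}{9}$ ($T{\left(y \right)} = - \frac{\left(y + y\right)^{2}}{9} = - \frac{\left(2 y\right)^{2}}{9} = - \frac{4 y^{2}}{9}$)
$Z{\left(S \right)} = 1 + S + 2 S^{2}$ ($Z{\left(S \right)} = \left(S^{2} + S^{2}\right) + \left(S + 1\right) = 2 S^{2} + \left(1 + S\right) = 1 + S + 2 S^{2}$)
$\left(271 + Z{\left(-2 \right)}\right) \left(80 + T{\left(-3 \right)}\right) = \left(271 + \left(1 - 2 + 2 \left(-2\right)^{2}\right)\right) \left(80 - \frac{4 \left(-3\right)^{2}}{9}\right) = \left(271 + \left(1 - 2 + 2 \cdot 4\right)\right) \left(80 - 4\right) = \left(271 + \left(1 - 2 + 8\right)\right) \left(80 - 4\right) = \left(271 + 7\right) 76 = 278 \cdot 76 = 21128$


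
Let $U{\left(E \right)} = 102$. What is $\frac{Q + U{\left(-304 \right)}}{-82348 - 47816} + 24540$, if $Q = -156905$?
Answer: $\frac{3194381363}{130164} \approx 24541.0$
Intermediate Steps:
$\frac{Q + U{\left(-304 \right)}}{-82348 - 47816} + 24540 = \frac{-156905 + 102}{-82348 - 47816} + 24540 = - \frac{156803}{-130164} + 24540 = \left(-156803\right) \left(- \frac{1}{130164}\right) + 24540 = \frac{156803}{130164} + 24540 = \frac{3194381363}{130164}$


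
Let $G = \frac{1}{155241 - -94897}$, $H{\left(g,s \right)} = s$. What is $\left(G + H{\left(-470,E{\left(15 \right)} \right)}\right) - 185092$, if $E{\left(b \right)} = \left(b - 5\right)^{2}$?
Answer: $- \frac{46273528895}{250138} \approx -1.8499 \cdot 10^{5}$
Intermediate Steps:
$E{\left(b \right)} = \left(-5 + b\right)^{2}$ ($E{\left(b \right)} = \left(b - 5\right)^{2} = \left(-5 + b\right)^{2}$)
$G = \frac{1}{250138}$ ($G = \frac{1}{155241 + 94897} = \frac{1}{250138} \approx 3.9978 \cdot 10^{-6}$)
$\left(G + H{\left(-470,E{\left(15 \right)} \right)}\right) - 185092 = \left(\frac{1}{250138} + \left(-5 + 15\right)^{2}\right) - 185092 = \left(\frac{1}{250138} + 10^{2}\right) - 185092 = \left(\frac{1}{250138} + 100\right) - 185092 = \frac{25013801}{250138} - 185092 = - \frac{46273528895}{250138}$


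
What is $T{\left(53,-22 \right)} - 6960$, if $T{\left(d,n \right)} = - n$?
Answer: $-6938$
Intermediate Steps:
$T{\left(53,-22 \right)} - 6960 = \left(-1\right) \left(-22\right) - 6960 = 22 - 6960 = -6938$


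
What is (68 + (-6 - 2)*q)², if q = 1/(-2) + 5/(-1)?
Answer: 12544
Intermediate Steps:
q = -11/2 (q = 1*(-½) + 5*(-1) = -½ - 5 = -11/2 ≈ -5.5000)
(68 + (-6 - 2)*q)² = (68 + (-6 - 2)*(-11/2))² = (68 - 8*(-11/2))² = (68 + 44)² = 112² = 12544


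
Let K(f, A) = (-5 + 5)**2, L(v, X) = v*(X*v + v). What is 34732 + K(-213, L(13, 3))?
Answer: 34732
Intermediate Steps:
L(v, X) = v*(v + X*v)
K(f, A) = 0 (K(f, A) = 0**2 = 0)
34732 + K(-213, L(13, 3)) = 34732 + 0 = 34732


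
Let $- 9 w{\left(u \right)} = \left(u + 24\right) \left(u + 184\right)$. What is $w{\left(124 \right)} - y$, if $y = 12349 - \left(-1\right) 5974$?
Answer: $- \frac{210491}{9} \approx -23388.0$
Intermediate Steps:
$y = 18323$ ($y = 12349 - -5974 = 12349 + 5974 = 18323$)
$w{\left(u \right)} = - \frac{\left(24 + u\right) \left(184 + u\right)}{9}$ ($w{\left(u \right)} = - \frac{\left(u + 24\right) \left(u + 184\right)}{9} = - \frac{\left(24 + u\right) \left(184 + u\right)}{9}$)
$w{\left(124 \right)} - y = \left(- \frac{1472}{3} - \frac{25792}{9} - \frac{124^{2}}{9}\right) - 18323 = \left(- \frac{1472}{3} - \frac{25792}{9} - \frac{15376}{9}\right) - 18323 = - \frac{45584}{9} - 18323 = - \frac{210491}{9}$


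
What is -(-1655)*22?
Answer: 36410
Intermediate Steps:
-(-1655)*22 = -1655*(-22) = 36410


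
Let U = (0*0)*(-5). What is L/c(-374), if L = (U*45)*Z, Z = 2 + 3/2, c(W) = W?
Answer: 0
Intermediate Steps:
U = 0 (U = 0*(-5) = 0)
Z = 7/2 (Z = 2 + (½)*3 = 2 + 3/2 = 7/2 ≈ 3.5000)
L = 0 (L = (0*45)*(7/2) = 0*(7/2) = 0)
L/c(-374) = 0/(-374) = 0*(-1/374) = 0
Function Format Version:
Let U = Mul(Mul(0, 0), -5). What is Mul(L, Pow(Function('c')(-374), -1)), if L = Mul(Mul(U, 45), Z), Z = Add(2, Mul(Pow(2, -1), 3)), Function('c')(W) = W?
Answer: 0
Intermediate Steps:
U = 0 (U = Mul(0, -5) = 0)
Z = Rational(7, 2) (Z = Add(2, Mul(Rational(1, 2), 3)) = Add(2, Rational(3, 2)) = Rational(7, 2) ≈ 3.5000)
L = 0 (L = Mul(Mul(0, 45), Rational(7, 2)) = Mul(0, Rational(7, 2)) = 0)
Mul(L, Pow(Function('c')(-374), -1)) = Mul(0, Pow(-374, -1)) = Mul(0, Rational(-1, 374)) = 0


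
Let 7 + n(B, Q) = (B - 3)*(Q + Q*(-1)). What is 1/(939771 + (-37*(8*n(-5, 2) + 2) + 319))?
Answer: 1/942088 ≈ 1.0615e-6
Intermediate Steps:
n(B, Q) = -7 (n(B, Q) = -7 + (B - 3)*(Q + Q*(-1)) = -7 + (-3 + B)*(Q - Q) = -7 + (-3 + B)*0 = -7 + 0 = -7)
1/(939771 + (-37*(8*n(-5, 2) + 2) + 319)) = 1/(939771 + (-37*(8*(-7) + 2) + 319)) = 1/(939771 + (-37*(-56 + 2) + 319)) = 1/(939771 + (-37*(-54) + 319)) = 1/(939771 + (1998 + 319)) = 1/(939771 + 2317) = 1/942088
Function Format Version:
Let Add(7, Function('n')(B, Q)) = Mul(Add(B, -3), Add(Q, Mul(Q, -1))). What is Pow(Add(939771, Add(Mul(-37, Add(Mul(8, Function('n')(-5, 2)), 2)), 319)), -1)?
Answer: Rational(1, 942088) ≈ 1.0615e-6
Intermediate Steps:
Function('n')(B, Q) = -7 (Function('n')(B, Q) = Add(-7, Mul(Add(B, -3), Add(Q, Mul(Q, -1)))) = Add(-7, Mul(Add(-3, B), Add(Q, Mul(-1, Q)))) = Add(-7, Mul(Add(-3, B), 0)) = Add(-7, 0) = -7)
Pow(Add(939771, Add(Mul(-37, Add(Mul(8, Function('n')(-5, 2)), 2)), 319)), -1) = Pow(Add(939771, Add(Mul(-37, Add(Mul(8, -7), 2)), 319)), -1) = Pow(Add(939771, Add(Mul(-37, Add(-56, 2)), 319)), -1) = Pow(Add(939771, Add(Mul(-37, -54), 319)), -1) = Pow(Add(939771, Add(1998, 319)), -1) = Pow(Add(939771, 2317), -1) = Pow(942088, -1) = Rational(1, 942088)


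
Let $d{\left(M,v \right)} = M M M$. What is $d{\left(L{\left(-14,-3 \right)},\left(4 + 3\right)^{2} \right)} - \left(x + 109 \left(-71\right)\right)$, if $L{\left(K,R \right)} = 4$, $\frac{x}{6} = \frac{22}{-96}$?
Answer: $\frac{62435}{8} \approx 7804.4$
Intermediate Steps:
$x = - \frac{11}{8}$ ($x = 6 \frac{22}{-96} = 6 \cdot 22 \left(- \frac{1}{96}\right) = 6 \left(- \frac{11}{48}\right) = - \frac{11}{8} \approx -1.375$)
$d{\left(M,v \right)} = M^{3}$ ($d{\left(M,v \right)} = M^{2} M = M^{3}$)
$d{\left(L{\left(-14,-3 \right)},\left(4 + 3\right)^{2} \right)} - \left(x + 109 \left(-71\right)\right) = 4^{3} - \left(- \frac{11}{8} + 109 \left(-71\right)\right) = 64 - \left(- \frac{11}{8} - 7739\right) = 64 - - \frac{61923}{8} = 64 + \frac{61923}{8} = \frac{62435}{8}$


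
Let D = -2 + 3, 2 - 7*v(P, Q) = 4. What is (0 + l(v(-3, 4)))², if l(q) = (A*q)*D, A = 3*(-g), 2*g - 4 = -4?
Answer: 0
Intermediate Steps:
g = 0 (g = 2 + (½)*(-4) = 2 - 2 = 0)
v(P, Q) = -2/7 (v(P, Q) = 2/7 - ⅐*4 = 2/7 - 4/7 = -2/7)
A = 0 (A = 3*(-1*0) = 3*0 = 0)
D = 1
l(q) = 0 (l(q) = (0*q)*1 = 0*1 = 0)
(0 + l(v(-3, 4)))² = (0 + 0)² = 0² = 0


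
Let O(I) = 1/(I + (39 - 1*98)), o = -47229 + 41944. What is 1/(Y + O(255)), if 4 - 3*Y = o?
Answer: 196/345549 ≈ 0.00056721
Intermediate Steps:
o = -5285
O(I) = 1/(-59 + I) (O(I) = 1/(I + (39 - 98)) = 1/(I - 59) = 1/(-59 + I))
Y = 1763 (Y = 4/3 - 1/3*(-5285) = 4/3 + 5285/3 = 1763)
1/(Y + O(255)) = 1/(1763 + 1/(-59 + 255)) = 1/(1763 + 1/196) = 1/(345549/196) = 196/345549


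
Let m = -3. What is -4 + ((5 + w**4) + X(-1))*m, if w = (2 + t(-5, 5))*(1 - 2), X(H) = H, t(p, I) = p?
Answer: -259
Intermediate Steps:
w = 3 (w = (2 - 5)*(1 - 2) = -3*(-1) = 3)
-4 + ((5 + w**4) + X(-1))*m = -4 + ((5 + 3**4) - 1)*(-3) = -4 + ((5 + 81) - 1)*(-3) = -4 + (86 - 1)*(-3) = -4 + 85*(-3) = -4 - 255 = -259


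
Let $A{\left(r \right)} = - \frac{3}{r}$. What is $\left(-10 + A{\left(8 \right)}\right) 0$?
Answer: $0$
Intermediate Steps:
$\left(-10 + A{\left(8 \right)}\right) 0 = \left(-10 - \frac{3}{8}\right) 0 = \left(- \frac{83}{8}\right) 0 = 0$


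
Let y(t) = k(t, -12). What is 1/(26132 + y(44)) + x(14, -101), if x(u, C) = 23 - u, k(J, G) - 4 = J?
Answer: 235621/26180 ≈ 9.0000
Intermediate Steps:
k(J, G) = 4 + J
y(t) = 4 + t
1/(26132 + y(44)) + x(14, -101) = 1/(26132 + (4 + 44)) + (23 - 1*14) = 1/(26132 + 48) + (23 - 14) = 1/26180 + 9 = 235621/26180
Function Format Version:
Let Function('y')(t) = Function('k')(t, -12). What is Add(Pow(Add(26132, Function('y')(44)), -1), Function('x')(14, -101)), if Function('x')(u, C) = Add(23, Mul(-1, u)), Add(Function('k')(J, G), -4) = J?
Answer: Rational(235621, 26180) ≈ 9.0000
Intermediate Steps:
Function('k')(J, G) = Add(4, J)
Function('y')(t) = Add(4, t)
Add(Pow(Add(26132, Function('y')(44)), -1), Function('x')(14, -101)) = Add(Pow(Add(26132, Add(4, 44)), -1), Add(23, Mul(-1, 14))) = Add(Pow(Add(26132, 48), -1), Add(23, -14)) = Add(Pow(26180, -1), 9) = Add(Rational(1, 26180), 9) = Rational(235621, 26180)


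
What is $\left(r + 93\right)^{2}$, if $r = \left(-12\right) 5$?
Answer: $1089$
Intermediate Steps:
$r = -60$
$\left(r + 93\right)^{2} = \left(-60 + 93\right)^{2} = 33^{2} = 1089$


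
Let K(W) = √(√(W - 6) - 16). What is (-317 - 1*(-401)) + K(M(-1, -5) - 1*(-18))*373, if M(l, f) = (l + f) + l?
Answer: 84 + 373*√(-16 + √5) ≈ 84.0 + 1383.8*I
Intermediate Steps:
M(l, f) = f + 2*l (M(l, f) = (f + l) + l = f + 2*l)
K(W) = √(-16 + √(-6 + W)) (K(W) = √(√(-6 + W) - 16) = √(-16 + √(-6 + W)))
(-317 - 1*(-401)) + K(M(-1, -5) - 1*(-18))*373 = (-317 - 1*(-401)) + √(-16 + √(-6 + ((-5 + 2*(-1)) - 1*(-18))))*373 = (-317 + 401) + √(-16 + √(-6 + ((-5 - 2) + 18)))*373 = 84 + √(-16 + √(-6 + (-7 + 18)))*373 = 84 + √(-16 + √(-6 + 11))*373 = 84 + √(-16 + √5)*373 = 84 + 373*√(-16 + √5)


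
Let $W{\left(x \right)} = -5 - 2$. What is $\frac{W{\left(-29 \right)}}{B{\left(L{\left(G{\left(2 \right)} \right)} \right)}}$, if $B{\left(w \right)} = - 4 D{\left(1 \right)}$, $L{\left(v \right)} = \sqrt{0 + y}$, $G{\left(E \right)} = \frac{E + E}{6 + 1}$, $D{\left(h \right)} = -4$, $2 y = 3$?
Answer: $- \frac{7}{16} \approx -0.4375$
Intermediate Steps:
$y = \frac{3}{2}$ ($y = \frac{1}{2} \cdot 3 = \frac{3}{2} \approx 1.5$)
$G{\left(E \right)} = \frac{2 E}{7}$
$L{\left(v \right)} = \frac{\sqrt{6}}{2}$ ($L{\left(v \right)} = \sqrt{0 + \frac{3}{2}} = \sqrt{\frac{3}{2}} = \frac{\sqrt{6}}{2}$)
$W{\left(x \right)} = -7$ ($W{\left(x \right)} = -5 - 2 = -7$)
$B{\left(w \right)} = 16$ ($B{\left(w \right)} = \left(-4\right) \left(-4\right) = 16$)
$\frac{W{\left(-29 \right)}}{B{\left(L{\left(G{\left(2 \right)} \right)} \right)}} = - \frac{7}{16}$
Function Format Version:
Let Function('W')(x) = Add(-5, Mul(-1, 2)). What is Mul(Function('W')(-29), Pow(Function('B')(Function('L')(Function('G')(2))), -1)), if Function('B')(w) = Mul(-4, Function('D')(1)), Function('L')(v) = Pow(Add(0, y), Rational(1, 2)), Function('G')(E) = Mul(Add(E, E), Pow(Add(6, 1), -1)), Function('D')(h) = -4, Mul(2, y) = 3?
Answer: Rational(-7, 16) ≈ -0.43750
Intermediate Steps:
y = Rational(3, 2) (y = Mul(Rational(1, 2), 3) = Rational(3, 2) ≈ 1.5000)
Function('G')(E) = Mul(Rational(2, 7), E) (Function('G')(E) = Mul(Mul(2, E), Pow(7, -1)) = Mul(Mul(2, E), Rational(1, 7)) = Mul(Rational(2, 7), E))
Function('L')(v) = Mul(Rational(1, 2), Pow(6, Rational(1, 2))) (Function('L')(v) = Pow(Add(0, Rational(3, 2)), Rational(1, 2)) = Pow(Rational(3, 2), Rational(1, 2)) = Mul(Rational(1, 2), Pow(6, Rational(1, 2))))
Function('W')(x) = -7 (Function('W')(x) = Add(-5, -2) = -7)
Function('B')(w) = 16 (Function('B')(w) = Mul(-4, -4) = 16)
Mul(Function('W')(-29), Pow(Function('B')(Function('L')(Function('G')(2))), -1)) = Mul(-7, Pow(16, -1)) = Mul(-7, Rational(1, 16)) = Rational(-7, 16)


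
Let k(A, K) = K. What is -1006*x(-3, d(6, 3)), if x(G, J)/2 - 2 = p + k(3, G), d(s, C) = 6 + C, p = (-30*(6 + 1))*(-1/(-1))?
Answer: 424532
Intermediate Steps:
p = -210 (p = (-30*7)*(-1*(-1)) = -5*42*1 = -210*1 = -210)
x(G, J) = -416 + 2*G (x(G, J) = 4 + 2*(-210 + G) = 4 + (-420 + 2*G) = -416 + 2*G)
-1006*x(-3, d(6, 3)) = -1006*(-416 + 2*(-3)) = -1006*(-416 - 6) = -1006*(-422) = 424532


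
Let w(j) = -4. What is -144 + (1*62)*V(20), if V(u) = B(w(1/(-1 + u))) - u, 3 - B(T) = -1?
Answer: -1136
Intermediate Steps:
B(T) = 4 (B(T) = 3 - 1*(-1) = 3 + 1 = 4)
V(u) = 4 - u
-144 + (1*62)*V(20) = -144 + (1*62)*(4 - 1*20) = -144 + 62*(4 - 20) = -144 + 62*(-16) = -144 - 992 = -1136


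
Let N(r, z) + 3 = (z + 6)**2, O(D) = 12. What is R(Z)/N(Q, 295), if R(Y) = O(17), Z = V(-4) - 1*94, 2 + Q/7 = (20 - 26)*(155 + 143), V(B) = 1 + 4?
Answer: 6/45299 ≈ 0.00013245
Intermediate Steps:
V(B) = 5
Q = -12530 (Q = -14 + 7*((20 - 26)*(155 + 143)) = -14 + 7*(-6*298) = -14 + 7*(-1788) = -14 - 12516 = -12530)
N(r, z) = -3 + (6 + z)**2 (N(r, z) = -3 + (z + 6)**2 = -3 + (6 + z)**2)
Z = -89 (Z = 5 - 1*94 = 5 - 94 = -89)
R(Y) = 12
R(Z)/N(Q, 295) = 12/(-3 + (6 + 295)**2) = 12/(-3 + 301**2) = 12/(-3 + 90601) = 12/90598 = 12*(1/90598) = 6/45299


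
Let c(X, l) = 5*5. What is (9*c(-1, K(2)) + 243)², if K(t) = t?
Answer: 219024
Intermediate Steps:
c(X, l) = 25
(9*c(-1, K(2)) + 243)² = (9*25 + 243)² = (225 + 243)² = 468² = 219024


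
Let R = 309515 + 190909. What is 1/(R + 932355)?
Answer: 1/1432779 ≈ 6.9794e-7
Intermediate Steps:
R = 500424
1/(R + 932355) = 1/(500424 + 932355) = 1/1432779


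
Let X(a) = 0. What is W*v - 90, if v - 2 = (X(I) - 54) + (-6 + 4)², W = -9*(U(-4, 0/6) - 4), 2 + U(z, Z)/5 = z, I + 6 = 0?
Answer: -14778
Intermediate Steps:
I = -6 (I = -6 + 0 = -6)
U(z, Z) = -10 + 5*z
W = 306 (W = -9*((-10 + 5*(-4)) - 4) = -9*((-10 - 20) - 4) = -9*(-30 - 4) = -9*(-34) = 306)
v = -48 (v = 2 + ((0 - 54) + (-6 + 4)²) = 2 + (-54 + (-2)²) = 2 + (-54 + 4) = 2 - 50 = -48)
W*v - 90 = 306*(-48) - 90 = -14688 - 90 = -14778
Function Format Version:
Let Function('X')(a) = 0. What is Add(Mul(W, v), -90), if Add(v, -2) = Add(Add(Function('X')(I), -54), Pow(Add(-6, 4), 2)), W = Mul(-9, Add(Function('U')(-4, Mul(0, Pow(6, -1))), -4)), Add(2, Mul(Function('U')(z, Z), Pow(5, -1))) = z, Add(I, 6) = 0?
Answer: -14778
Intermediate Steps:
I = -6 (I = Add(-6, 0) = -6)
Function('U')(z, Z) = Add(-10, Mul(5, z))
W = 306 (W = Mul(-9, Add(Add(-10, Mul(5, -4)), -4)) = Mul(-9, Add(Add(-10, -20), -4)) = Mul(-9, Add(-30, -4)) = Mul(-9, -34) = 306)
v = -48 (v = Add(2, Add(Add(0, -54), Pow(Add(-6, 4), 2))) = Add(2, Add(-54, Pow(-2, 2))) = Add(2, Add(-54, 4)) = Add(2, -50) = -48)
Add(Mul(W, v), -90) = Add(Mul(306, -48), -90) = Add(-14688, -90) = -14778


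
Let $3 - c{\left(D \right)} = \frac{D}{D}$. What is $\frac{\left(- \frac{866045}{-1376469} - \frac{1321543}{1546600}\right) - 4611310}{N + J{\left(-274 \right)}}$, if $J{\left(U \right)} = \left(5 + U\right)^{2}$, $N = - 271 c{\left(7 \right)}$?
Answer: $- \frac{9816773733543348667}{152891659489872600} \approx -64.207$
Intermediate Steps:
$c{\left(D \right)} = 2$ ($c{\left(D \right)} = 3 - \frac{D}{D} = 3 - 1 = 2$)
$N = -542$ ($N = \left(-271\right) 2 = -542$)
$\frac{\left(- \frac{866045}{-1376469} - \frac{1321543}{1546600}\right) - 4611310}{N + J{\left(-274 \right)}} = \frac{\left(- \frac{866045}{-1376469} - \frac{1321543}{1546600}\right) - 4611310}{-542 + \left(5 - 274\right)^{2}} = \frac{\left(\left(-866045\right) \left(- \frac{1}{1376469}\right) - \frac{1321543}{1546600}\right) - 4611310}{-542 + \left(-269\right)^{2}} = \frac{\left(\frac{866045}{1376469} - \frac{1321543}{1546600}\right) - 4611310}{-542 + 72361} = \frac{- \frac{479637774667}{2128846955400} - 4611310}{71819} = \left(- \frac{9816773733543348667}{2128846955400}\right) \frac{1}{71819} = - \frac{9816773733543348667}{152891659489872600}$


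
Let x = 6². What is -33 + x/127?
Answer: -4155/127 ≈ -32.717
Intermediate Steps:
x = 36
-33 + x/127 = -33 + 36/127 = -4155/127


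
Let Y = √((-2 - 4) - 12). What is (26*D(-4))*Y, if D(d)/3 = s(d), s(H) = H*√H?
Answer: 1872*√2 ≈ 2647.4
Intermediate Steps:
Y = 3*I*√2 (Y = √(-6 - 12) = √(-18) = 3*I*√2 ≈ 4.2426*I)
s(H) = H^(3/2)
D(d) = 3*d^(3/2)
(26*D(-4))*Y = (26*(3*(-4)^(3/2)))*(3*I*√2) = (26*(3*(-8*I)))*(3*I*√2) = (26*(-24*I))*(3*I*√2) = (-624*I)*(3*I*√2) = 1872*√2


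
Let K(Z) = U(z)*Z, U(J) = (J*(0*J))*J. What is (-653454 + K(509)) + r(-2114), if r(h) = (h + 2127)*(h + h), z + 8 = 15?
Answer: -708418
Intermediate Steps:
z = 7 (z = -8 + 15 = 7)
U(J) = 0 (U(J) = (J*0)*J = 0*J = 0)
r(h) = 2*h*(2127 + h) (r(h) = (2127 + h)*(2*h) = 2*h*(2127 + h))
K(Z) = 0 (K(Z) = 0*Z = 0)
(-653454 + K(509)) + r(-2114) = (-653454 + 0) + 2*(-2114)*(2127 - 2114) = -653454 + 2*(-2114)*13 = -653454 - 54964 = -708418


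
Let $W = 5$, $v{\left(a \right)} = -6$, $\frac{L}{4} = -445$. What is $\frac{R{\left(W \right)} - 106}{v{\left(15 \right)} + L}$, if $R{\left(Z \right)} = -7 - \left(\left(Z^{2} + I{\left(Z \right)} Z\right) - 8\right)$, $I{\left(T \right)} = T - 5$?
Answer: $\frac{65}{893} \approx 0.072788$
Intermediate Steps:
$L = -1780$ ($L = 4 \left(-445\right) = -1780$)
$I{\left(T \right)} = -5 + T$ ($I{\left(T \right)} = T - 5 = -5 + T$)
$R{\left(Z \right)} = 1 - Z^{2} - Z \left(-5 + Z\right)$ ($R{\left(Z \right)} = -7 - \left(\left(Z^{2} + \left(-5 + Z\right) Z\right) - 8\right) = -7 - \left(\left(Z^{2} + Z \left(-5 + Z\right)\right) - 8\right) = -7 - \left(-8 + Z^{2} + Z \left(-5 + Z\right)\right) = 1 - Z^{2} - Z \left(-5 + Z\right)$)
$\frac{R{\left(W \right)} - 106}{v{\left(15 \right)} + L} = \frac{\left(1 - 5^{2} - 5 \left(-5 + 5\right)\right) - 106}{-6 - 1780} = \frac{\left(1 - 25 - 5 \cdot 0\right) - 106}{-1786} = \left(\left(1 - 25 + 0\right) - 106\right) \left(- \frac{1}{1786}\right) = \left(-24 - 106\right) \left(- \frac{1}{1786}\right) = \left(-130\right) \left(- \frac{1}{1786}\right) = \frac{65}{893}$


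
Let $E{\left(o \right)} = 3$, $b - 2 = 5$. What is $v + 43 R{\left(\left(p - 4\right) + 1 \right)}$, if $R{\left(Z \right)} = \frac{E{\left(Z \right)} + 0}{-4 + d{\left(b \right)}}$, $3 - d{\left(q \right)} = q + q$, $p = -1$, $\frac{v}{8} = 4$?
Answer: $\frac{117}{5} \approx 23.4$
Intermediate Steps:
$b = 7$ ($b = 2 + 5 = 7$)
$v = 32$ ($v = 8 \cdot 4 = 32$)
$d{\left(q \right)} = 3 - 2 q$ ($d{\left(q \right)} = 3 - \left(q + q\right) = 3 - 2 q$)
$R{\left(Z \right)} = - \frac{1}{5}$ ($R{\left(Z \right)} = \frac{3 + 0}{-4 + \left(3 - 14\right)} = \frac{3}{-4 + \left(3 - 14\right)} = \frac{3}{-4 - 11} = \frac{3}{-15} = 3 \left(- \frac{1}{15}\right) = - \frac{1}{5}$)
$v + 43 R{\left(\left(p - 4\right) + 1 \right)} = 32 + 43 \left(- \frac{1}{5}\right) = 32 - \frac{43}{5} = \frac{117}{5}$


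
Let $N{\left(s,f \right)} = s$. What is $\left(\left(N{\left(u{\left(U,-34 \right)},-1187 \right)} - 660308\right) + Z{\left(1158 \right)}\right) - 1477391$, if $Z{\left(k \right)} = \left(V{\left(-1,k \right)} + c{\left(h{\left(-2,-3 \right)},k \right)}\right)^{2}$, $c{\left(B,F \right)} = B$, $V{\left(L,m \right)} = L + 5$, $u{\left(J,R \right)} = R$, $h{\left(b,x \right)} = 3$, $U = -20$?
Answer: $-2137684$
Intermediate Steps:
$V{\left(L,m \right)} = 5 + L$
$Z{\left(k \right)} = 49$ ($Z{\left(k \right)} = \left(\left(5 - 1\right) + 3\right)^{2} = \left(4 + 3\right)^{2} = 7^{2} = 49$)
$\left(\left(N{\left(u{\left(U,-34 \right)},-1187 \right)} - 660308\right) + Z{\left(1158 \right)}\right) - 1477391 = \left(\left(-34 - 660308\right) + 49\right) - 1477391 = \left(-660342 + 49\right) - 1477391 = -660293 - 1477391 = -2137684$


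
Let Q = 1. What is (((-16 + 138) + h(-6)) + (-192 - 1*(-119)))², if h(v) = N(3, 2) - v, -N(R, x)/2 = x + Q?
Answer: 2401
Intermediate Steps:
N(R, x) = -2 - 2*x (N(R, x) = -2*(x + 1) = -2*(1 + x) = -2 - 2*x)
h(v) = -6 - v (h(v) = (-2 - 2*2) - v = (-2 - 4) - v = -6 - v)
(((-16 + 138) + h(-6)) + (-192 - 1*(-119)))² = (((-16 + 138) + (-6 - 1*(-6))) + (-192 - 1*(-119)))² = ((122 + (-6 + 6)) + (-192 + 119))² = ((122 + 0) - 73)² = (122 - 73)² = 49² = 2401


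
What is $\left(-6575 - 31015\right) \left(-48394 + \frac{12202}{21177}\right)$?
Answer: $\frac{12841089026080}{7059} \approx 1.8191 \cdot 10^{9}$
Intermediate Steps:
$\left(-6575 - 31015\right) \left(-48394 + \frac{12202}{21177}\right) = - 37590 \left(-48394 + 12202 \cdot \frac{1}{21177}\right) = - 37590 \left(-48394 + \frac{12202}{21177}\right) = \left(-37590\right) \left(- \frac{1024827536}{21177}\right) = \frac{12841089026080}{7059}$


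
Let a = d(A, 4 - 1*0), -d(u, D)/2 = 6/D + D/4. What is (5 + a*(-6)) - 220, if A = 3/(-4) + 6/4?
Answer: -185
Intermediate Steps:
A = ¾ (A = 3*(-¼) + 6*(¼) = -¾ + 3/2 = ¾ ≈ 0.75000)
d(u, D) = -12/D - D/2 (d(u, D) = -2*(6/D + D/4) = -12/D - D/2)
a = -5 (a = -12/(4 - 1*0) - (4 - 1*0)/2 = -12/(4 + 0) - (4 + 0)/2 = -12/4 - ½*4 = -12*¼ - 2 = -3 - 2 = -5)
(5 + a*(-6)) - 220 = (5 - 5*(-6)) - 220 = (5 + 30) - 220 = 35 - 220 = -185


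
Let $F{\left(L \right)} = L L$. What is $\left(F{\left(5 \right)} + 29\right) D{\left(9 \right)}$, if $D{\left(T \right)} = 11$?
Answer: $594$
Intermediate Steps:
$F{\left(L \right)} = L^{2}$
$\left(F{\left(5 \right)} + 29\right) D{\left(9 \right)} = \left(5^{2} + 29\right) 11 = \left(25 + 29\right) 11 = 54 \cdot 11 = 594$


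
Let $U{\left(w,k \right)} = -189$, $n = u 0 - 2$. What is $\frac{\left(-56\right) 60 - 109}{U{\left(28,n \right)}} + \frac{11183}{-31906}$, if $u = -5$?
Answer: $\frac{292637}{16254} \approx 18.004$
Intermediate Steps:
$n = -2$ ($n = \left(-5\right) 0 - 2 = 0 - 2 = -2$)
$\frac{\left(-56\right) 60 - 109}{U{\left(28,n \right)}} + \frac{11183}{-31906} = \frac{\left(-56\right) 60 - 109}{-189} + \frac{11183}{-31906} = \left(-3360 - 109\right) \left(- \frac{1}{189}\right) + 11183 \left(- \frac{1}{31906}\right) = \left(-3469\right) \left(- \frac{1}{189}\right) - \frac{211}{602} = \frac{3469}{189} - \frac{211}{602} = \frac{292637}{16254}$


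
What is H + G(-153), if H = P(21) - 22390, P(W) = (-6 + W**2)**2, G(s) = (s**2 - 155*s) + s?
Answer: 213806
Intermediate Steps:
G(s) = s**2 - 154*s
H = 166835 (H = (-6 + 21**2)**2 - 22390 = (-6 + 441)**2 - 22390 = 435**2 - 22390 = 189225 - 22390 = 166835)
H + G(-153) = 166835 - 153*(-154 - 153) = 166835 - 153*(-307) = 166835 + 46971 = 213806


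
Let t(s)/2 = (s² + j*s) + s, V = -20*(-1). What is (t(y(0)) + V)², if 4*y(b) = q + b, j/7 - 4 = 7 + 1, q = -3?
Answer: 724201/64 ≈ 11316.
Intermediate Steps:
j = 84 (j = 28 + 7*(7 + 1) = 28 + 7*8 = 28 + 56 = 84)
y(b) = -¾ + b/4 (y(b) = (-3 + b)/4 = -¾ + b/4)
V = 20
t(s) = 2*s² + 170*s (t(s) = 2*((s² + 84*s) + s) = 2*(s² + 85*s) = 2*s² + 170*s)
(t(y(0)) + V)² = (2*(-¾ + (¼)*0)*(85 + (-¾ + (¼)*0)) + 20)² = (2*(-¾ + 0)*(85 + (-¾ + 0)) + 20)² = (2*(-¾)*(85 - ¾) + 20)² = (2*(-¾)*(337/4) + 20)² = (-1011/8 + 20)² = (-851/8)² = 724201/64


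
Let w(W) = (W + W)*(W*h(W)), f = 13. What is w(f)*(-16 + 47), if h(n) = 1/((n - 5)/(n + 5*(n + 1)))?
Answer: 434837/4 ≈ 1.0871e+5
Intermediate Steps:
h(n) = (5 + 6*n)/(-5 + n) (h(n) = 1/((-5 + n)/(n + 5*(1 + n))) = 1/((-5 + n)/(n + (5 + 5*n))) = 1/((-5 + n)/(5 + 6*n)) = 1*((5 + 6*n)/(-5 + n)) = (5 + 6*n)/(-5 + n))
w(W) = 2*W²*(5 + 6*W)/(-5 + W) (w(W) = (W + W)*(W*((5 + 6*W)/(-5 + W))) = (2*W)*(W*(5 + 6*W)/(-5 + W)) = 2*W²*(5 + 6*W)/(-5 + W))
w(f)*(-16 + 47) = (13²*(10 + 12*13)/(-5 + 13))*(-16 + 47) = (169*(10 + 156)/8)*31 = (169*(⅛)*166)*31 = (14027/4)*31 = 434837/4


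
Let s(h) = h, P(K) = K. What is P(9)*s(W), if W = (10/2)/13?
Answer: 45/13 ≈ 3.4615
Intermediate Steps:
W = 5/13 (W = (10*(½))*(1/13) = 5*(1/13) = 5/13 ≈ 0.38462)
P(9)*s(W) = 9*(5/13) = 45/13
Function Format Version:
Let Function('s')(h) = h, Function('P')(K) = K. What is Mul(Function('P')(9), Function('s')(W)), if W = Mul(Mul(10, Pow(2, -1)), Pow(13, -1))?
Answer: Rational(45, 13) ≈ 3.4615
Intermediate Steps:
W = Rational(5, 13) (W = Mul(Mul(10, Rational(1, 2)), Rational(1, 13)) = Mul(5, Rational(1, 13)) = Rational(5, 13) ≈ 0.38462)
Mul(Function('P')(9), Function('s')(W)) = Mul(9, Rational(5, 13)) = Rational(45, 13)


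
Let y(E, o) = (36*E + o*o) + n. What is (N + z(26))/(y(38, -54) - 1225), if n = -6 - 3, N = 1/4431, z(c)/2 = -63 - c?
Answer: -788717/13514550 ≈ -0.058361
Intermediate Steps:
z(c) = -126 - 2*c (z(c) = 2*(-63 - c) = -126 - 2*c)
N = 1/4431 ≈ 0.00022568
n = -9
y(E, o) = -9 + o**2 + 36*E (y(E, o) = (36*E + o*o) - 9 = (36*E + o**2) - 9 = (o**2 + 36*E) - 9 = -9 + o**2 + 36*E)
(N + z(26))/(y(38, -54) - 1225) = (1/4431 + (-126 - 2*26))/((-9 + (-54)**2 + 36*38) - 1225) = (1/4431 + (-126 - 52))/((-9 + 2916 + 1368) - 1225) = (1/4431 - 178)/(4275 - 1225) = -788717/4431/3050 = -788717/4431*1/3050 = -788717/13514550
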